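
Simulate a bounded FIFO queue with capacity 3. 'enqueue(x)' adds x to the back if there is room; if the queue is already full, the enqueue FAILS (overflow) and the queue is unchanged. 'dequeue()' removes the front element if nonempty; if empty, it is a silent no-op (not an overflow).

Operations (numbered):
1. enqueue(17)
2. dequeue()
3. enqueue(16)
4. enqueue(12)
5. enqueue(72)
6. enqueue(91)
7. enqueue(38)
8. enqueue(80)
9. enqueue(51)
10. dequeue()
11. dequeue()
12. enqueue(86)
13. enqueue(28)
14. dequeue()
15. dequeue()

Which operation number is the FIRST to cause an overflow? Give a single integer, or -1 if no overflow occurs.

Answer: 6

Derivation:
1. enqueue(17): size=1
2. dequeue(): size=0
3. enqueue(16): size=1
4. enqueue(12): size=2
5. enqueue(72): size=3
6. enqueue(91): size=3=cap → OVERFLOW (fail)
7. enqueue(38): size=3=cap → OVERFLOW (fail)
8. enqueue(80): size=3=cap → OVERFLOW (fail)
9. enqueue(51): size=3=cap → OVERFLOW (fail)
10. dequeue(): size=2
11. dequeue(): size=1
12. enqueue(86): size=2
13. enqueue(28): size=3
14. dequeue(): size=2
15. dequeue(): size=1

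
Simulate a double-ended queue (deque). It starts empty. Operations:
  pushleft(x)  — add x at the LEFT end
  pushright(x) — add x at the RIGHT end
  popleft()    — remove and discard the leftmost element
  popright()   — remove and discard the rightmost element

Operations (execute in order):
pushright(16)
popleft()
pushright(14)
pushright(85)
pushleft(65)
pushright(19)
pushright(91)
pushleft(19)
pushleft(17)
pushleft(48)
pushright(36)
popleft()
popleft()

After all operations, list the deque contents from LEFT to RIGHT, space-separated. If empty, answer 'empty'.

Answer: 19 65 14 85 19 91 36

Derivation:
pushright(16): [16]
popleft(): []
pushright(14): [14]
pushright(85): [14, 85]
pushleft(65): [65, 14, 85]
pushright(19): [65, 14, 85, 19]
pushright(91): [65, 14, 85, 19, 91]
pushleft(19): [19, 65, 14, 85, 19, 91]
pushleft(17): [17, 19, 65, 14, 85, 19, 91]
pushleft(48): [48, 17, 19, 65, 14, 85, 19, 91]
pushright(36): [48, 17, 19, 65, 14, 85, 19, 91, 36]
popleft(): [17, 19, 65, 14, 85, 19, 91, 36]
popleft(): [19, 65, 14, 85, 19, 91, 36]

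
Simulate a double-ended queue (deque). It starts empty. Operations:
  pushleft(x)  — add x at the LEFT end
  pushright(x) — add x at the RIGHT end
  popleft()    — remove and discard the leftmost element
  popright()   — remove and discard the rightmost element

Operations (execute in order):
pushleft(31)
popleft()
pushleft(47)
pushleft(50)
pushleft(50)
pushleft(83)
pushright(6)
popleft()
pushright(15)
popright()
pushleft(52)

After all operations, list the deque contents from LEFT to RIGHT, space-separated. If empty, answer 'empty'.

pushleft(31): [31]
popleft(): []
pushleft(47): [47]
pushleft(50): [50, 47]
pushleft(50): [50, 50, 47]
pushleft(83): [83, 50, 50, 47]
pushright(6): [83, 50, 50, 47, 6]
popleft(): [50, 50, 47, 6]
pushright(15): [50, 50, 47, 6, 15]
popright(): [50, 50, 47, 6]
pushleft(52): [52, 50, 50, 47, 6]

Answer: 52 50 50 47 6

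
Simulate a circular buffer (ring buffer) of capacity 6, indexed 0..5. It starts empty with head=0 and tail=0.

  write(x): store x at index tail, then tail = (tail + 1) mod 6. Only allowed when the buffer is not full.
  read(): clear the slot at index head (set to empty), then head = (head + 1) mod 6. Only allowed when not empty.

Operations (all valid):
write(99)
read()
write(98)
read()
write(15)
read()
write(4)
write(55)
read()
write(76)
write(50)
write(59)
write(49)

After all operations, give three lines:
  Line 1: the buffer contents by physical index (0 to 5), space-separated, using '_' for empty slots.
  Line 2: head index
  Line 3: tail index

Answer: 50 59 49 _ 55 76
4
3

Derivation:
write(99): buf=[99 _ _ _ _ _], head=0, tail=1, size=1
read(): buf=[_ _ _ _ _ _], head=1, tail=1, size=0
write(98): buf=[_ 98 _ _ _ _], head=1, tail=2, size=1
read(): buf=[_ _ _ _ _ _], head=2, tail=2, size=0
write(15): buf=[_ _ 15 _ _ _], head=2, tail=3, size=1
read(): buf=[_ _ _ _ _ _], head=3, tail=3, size=0
write(4): buf=[_ _ _ 4 _ _], head=3, tail=4, size=1
write(55): buf=[_ _ _ 4 55 _], head=3, tail=5, size=2
read(): buf=[_ _ _ _ 55 _], head=4, tail=5, size=1
write(76): buf=[_ _ _ _ 55 76], head=4, tail=0, size=2
write(50): buf=[50 _ _ _ 55 76], head=4, tail=1, size=3
write(59): buf=[50 59 _ _ 55 76], head=4, tail=2, size=4
write(49): buf=[50 59 49 _ 55 76], head=4, tail=3, size=5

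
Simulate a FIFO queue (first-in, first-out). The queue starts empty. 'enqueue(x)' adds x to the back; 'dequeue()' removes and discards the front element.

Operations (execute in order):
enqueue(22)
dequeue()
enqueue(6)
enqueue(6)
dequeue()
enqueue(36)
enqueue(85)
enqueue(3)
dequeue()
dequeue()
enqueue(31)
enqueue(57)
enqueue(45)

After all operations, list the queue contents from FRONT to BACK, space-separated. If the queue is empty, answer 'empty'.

enqueue(22): [22]
dequeue(): []
enqueue(6): [6]
enqueue(6): [6, 6]
dequeue(): [6]
enqueue(36): [6, 36]
enqueue(85): [6, 36, 85]
enqueue(3): [6, 36, 85, 3]
dequeue(): [36, 85, 3]
dequeue(): [85, 3]
enqueue(31): [85, 3, 31]
enqueue(57): [85, 3, 31, 57]
enqueue(45): [85, 3, 31, 57, 45]

Answer: 85 3 31 57 45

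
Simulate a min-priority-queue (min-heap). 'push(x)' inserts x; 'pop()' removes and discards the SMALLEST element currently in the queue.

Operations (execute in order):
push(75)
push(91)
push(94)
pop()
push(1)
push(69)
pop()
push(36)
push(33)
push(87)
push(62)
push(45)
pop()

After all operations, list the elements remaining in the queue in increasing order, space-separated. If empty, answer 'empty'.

Answer: 36 45 62 69 87 91 94

Derivation:
push(75): heap contents = [75]
push(91): heap contents = [75, 91]
push(94): heap contents = [75, 91, 94]
pop() → 75: heap contents = [91, 94]
push(1): heap contents = [1, 91, 94]
push(69): heap contents = [1, 69, 91, 94]
pop() → 1: heap contents = [69, 91, 94]
push(36): heap contents = [36, 69, 91, 94]
push(33): heap contents = [33, 36, 69, 91, 94]
push(87): heap contents = [33, 36, 69, 87, 91, 94]
push(62): heap contents = [33, 36, 62, 69, 87, 91, 94]
push(45): heap contents = [33, 36, 45, 62, 69, 87, 91, 94]
pop() → 33: heap contents = [36, 45, 62, 69, 87, 91, 94]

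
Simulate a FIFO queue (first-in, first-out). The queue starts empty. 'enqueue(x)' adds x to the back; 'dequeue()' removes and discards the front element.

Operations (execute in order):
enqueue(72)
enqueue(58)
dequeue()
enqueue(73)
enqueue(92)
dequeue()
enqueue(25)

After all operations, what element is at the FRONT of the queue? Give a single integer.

Answer: 73

Derivation:
enqueue(72): queue = [72]
enqueue(58): queue = [72, 58]
dequeue(): queue = [58]
enqueue(73): queue = [58, 73]
enqueue(92): queue = [58, 73, 92]
dequeue(): queue = [73, 92]
enqueue(25): queue = [73, 92, 25]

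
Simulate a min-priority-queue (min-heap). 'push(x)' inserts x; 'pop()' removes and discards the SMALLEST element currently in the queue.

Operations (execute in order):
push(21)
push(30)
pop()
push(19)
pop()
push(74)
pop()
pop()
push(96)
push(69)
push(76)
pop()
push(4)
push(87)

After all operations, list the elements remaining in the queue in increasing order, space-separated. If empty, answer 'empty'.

Answer: 4 76 87 96

Derivation:
push(21): heap contents = [21]
push(30): heap contents = [21, 30]
pop() → 21: heap contents = [30]
push(19): heap contents = [19, 30]
pop() → 19: heap contents = [30]
push(74): heap contents = [30, 74]
pop() → 30: heap contents = [74]
pop() → 74: heap contents = []
push(96): heap contents = [96]
push(69): heap contents = [69, 96]
push(76): heap contents = [69, 76, 96]
pop() → 69: heap contents = [76, 96]
push(4): heap contents = [4, 76, 96]
push(87): heap contents = [4, 76, 87, 96]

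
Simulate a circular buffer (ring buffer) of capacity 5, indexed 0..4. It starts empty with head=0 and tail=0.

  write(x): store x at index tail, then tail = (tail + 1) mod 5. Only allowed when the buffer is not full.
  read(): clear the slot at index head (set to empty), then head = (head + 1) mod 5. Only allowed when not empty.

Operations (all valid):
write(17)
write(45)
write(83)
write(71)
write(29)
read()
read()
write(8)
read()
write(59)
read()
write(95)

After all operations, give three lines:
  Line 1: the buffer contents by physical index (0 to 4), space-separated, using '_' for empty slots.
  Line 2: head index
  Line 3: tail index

write(17): buf=[17 _ _ _ _], head=0, tail=1, size=1
write(45): buf=[17 45 _ _ _], head=0, tail=2, size=2
write(83): buf=[17 45 83 _ _], head=0, tail=3, size=3
write(71): buf=[17 45 83 71 _], head=0, tail=4, size=4
write(29): buf=[17 45 83 71 29], head=0, tail=0, size=5
read(): buf=[_ 45 83 71 29], head=1, tail=0, size=4
read(): buf=[_ _ 83 71 29], head=2, tail=0, size=3
write(8): buf=[8 _ 83 71 29], head=2, tail=1, size=4
read(): buf=[8 _ _ 71 29], head=3, tail=1, size=3
write(59): buf=[8 59 _ 71 29], head=3, tail=2, size=4
read(): buf=[8 59 _ _ 29], head=4, tail=2, size=3
write(95): buf=[8 59 95 _ 29], head=4, tail=3, size=4

Answer: 8 59 95 _ 29
4
3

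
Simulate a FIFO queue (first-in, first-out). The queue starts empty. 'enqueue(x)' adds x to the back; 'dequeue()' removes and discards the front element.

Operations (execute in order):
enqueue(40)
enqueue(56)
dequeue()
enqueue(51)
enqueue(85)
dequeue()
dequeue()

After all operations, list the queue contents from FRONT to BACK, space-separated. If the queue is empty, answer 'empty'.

Answer: 85

Derivation:
enqueue(40): [40]
enqueue(56): [40, 56]
dequeue(): [56]
enqueue(51): [56, 51]
enqueue(85): [56, 51, 85]
dequeue(): [51, 85]
dequeue(): [85]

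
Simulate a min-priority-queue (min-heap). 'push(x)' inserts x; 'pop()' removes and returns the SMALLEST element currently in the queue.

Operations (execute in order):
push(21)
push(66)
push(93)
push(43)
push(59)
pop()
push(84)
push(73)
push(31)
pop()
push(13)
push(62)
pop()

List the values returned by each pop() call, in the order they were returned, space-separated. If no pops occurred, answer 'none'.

push(21): heap contents = [21]
push(66): heap contents = [21, 66]
push(93): heap contents = [21, 66, 93]
push(43): heap contents = [21, 43, 66, 93]
push(59): heap contents = [21, 43, 59, 66, 93]
pop() → 21: heap contents = [43, 59, 66, 93]
push(84): heap contents = [43, 59, 66, 84, 93]
push(73): heap contents = [43, 59, 66, 73, 84, 93]
push(31): heap contents = [31, 43, 59, 66, 73, 84, 93]
pop() → 31: heap contents = [43, 59, 66, 73, 84, 93]
push(13): heap contents = [13, 43, 59, 66, 73, 84, 93]
push(62): heap contents = [13, 43, 59, 62, 66, 73, 84, 93]
pop() → 13: heap contents = [43, 59, 62, 66, 73, 84, 93]

Answer: 21 31 13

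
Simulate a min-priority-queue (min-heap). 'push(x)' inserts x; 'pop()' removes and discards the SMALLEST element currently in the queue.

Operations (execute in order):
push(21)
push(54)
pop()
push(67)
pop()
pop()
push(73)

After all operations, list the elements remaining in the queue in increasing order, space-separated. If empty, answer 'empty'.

push(21): heap contents = [21]
push(54): heap contents = [21, 54]
pop() → 21: heap contents = [54]
push(67): heap contents = [54, 67]
pop() → 54: heap contents = [67]
pop() → 67: heap contents = []
push(73): heap contents = [73]

Answer: 73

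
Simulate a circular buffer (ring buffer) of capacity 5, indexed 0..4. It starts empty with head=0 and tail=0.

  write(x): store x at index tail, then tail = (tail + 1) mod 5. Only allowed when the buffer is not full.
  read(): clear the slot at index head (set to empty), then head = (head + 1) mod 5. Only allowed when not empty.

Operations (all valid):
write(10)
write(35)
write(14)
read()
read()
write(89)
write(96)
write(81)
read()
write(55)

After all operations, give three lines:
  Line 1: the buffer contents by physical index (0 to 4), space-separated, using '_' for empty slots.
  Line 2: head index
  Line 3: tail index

write(10): buf=[10 _ _ _ _], head=0, tail=1, size=1
write(35): buf=[10 35 _ _ _], head=0, tail=2, size=2
write(14): buf=[10 35 14 _ _], head=0, tail=3, size=3
read(): buf=[_ 35 14 _ _], head=1, tail=3, size=2
read(): buf=[_ _ 14 _ _], head=2, tail=3, size=1
write(89): buf=[_ _ 14 89 _], head=2, tail=4, size=2
write(96): buf=[_ _ 14 89 96], head=2, tail=0, size=3
write(81): buf=[81 _ 14 89 96], head=2, tail=1, size=4
read(): buf=[81 _ _ 89 96], head=3, tail=1, size=3
write(55): buf=[81 55 _ 89 96], head=3, tail=2, size=4

Answer: 81 55 _ 89 96
3
2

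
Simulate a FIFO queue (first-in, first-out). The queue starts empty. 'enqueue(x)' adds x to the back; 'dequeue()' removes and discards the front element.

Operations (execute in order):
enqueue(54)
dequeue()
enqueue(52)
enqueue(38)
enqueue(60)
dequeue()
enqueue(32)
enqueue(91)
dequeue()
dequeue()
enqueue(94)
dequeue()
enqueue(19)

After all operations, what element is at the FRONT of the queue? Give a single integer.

enqueue(54): queue = [54]
dequeue(): queue = []
enqueue(52): queue = [52]
enqueue(38): queue = [52, 38]
enqueue(60): queue = [52, 38, 60]
dequeue(): queue = [38, 60]
enqueue(32): queue = [38, 60, 32]
enqueue(91): queue = [38, 60, 32, 91]
dequeue(): queue = [60, 32, 91]
dequeue(): queue = [32, 91]
enqueue(94): queue = [32, 91, 94]
dequeue(): queue = [91, 94]
enqueue(19): queue = [91, 94, 19]

Answer: 91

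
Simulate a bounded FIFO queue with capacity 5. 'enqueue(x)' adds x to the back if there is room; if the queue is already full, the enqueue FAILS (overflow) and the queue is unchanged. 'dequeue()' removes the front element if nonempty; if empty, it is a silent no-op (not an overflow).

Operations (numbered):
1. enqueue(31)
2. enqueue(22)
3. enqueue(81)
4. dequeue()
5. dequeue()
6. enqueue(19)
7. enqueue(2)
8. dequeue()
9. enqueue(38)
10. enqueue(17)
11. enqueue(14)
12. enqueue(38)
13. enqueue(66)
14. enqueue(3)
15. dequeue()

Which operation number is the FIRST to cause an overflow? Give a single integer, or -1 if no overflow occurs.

Answer: 12

Derivation:
1. enqueue(31): size=1
2. enqueue(22): size=2
3. enqueue(81): size=3
4. dequeue(): size=2
5. dequeue(): size=1
6. enqueue(19): size=2
7. enqueue(2): size=3
8. dequeue(): size=2
9. enqueue(38): size=3
10. enqueue(17): size=4
11. enqueue(14): size=5
12. enqueue(38): size=5=cap → OVERFLOW (fail)
13. enqueue(66): size=5=cap → OVERFLOW (fail)
14. enqueue(3): size=5=cap → OVERFLOW (fail)
15. dequeue(): size=4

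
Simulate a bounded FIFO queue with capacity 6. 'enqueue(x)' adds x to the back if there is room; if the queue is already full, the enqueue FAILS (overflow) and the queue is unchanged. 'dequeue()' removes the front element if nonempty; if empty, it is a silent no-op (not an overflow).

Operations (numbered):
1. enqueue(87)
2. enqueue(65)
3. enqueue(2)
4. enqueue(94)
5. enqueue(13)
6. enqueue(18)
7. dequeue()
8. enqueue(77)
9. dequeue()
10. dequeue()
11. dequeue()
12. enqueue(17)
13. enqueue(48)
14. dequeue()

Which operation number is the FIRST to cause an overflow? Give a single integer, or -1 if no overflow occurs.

Answer: -1

Derivation:
1. enqueue(87): size=1
2. enqueue(65): size=2
3. enqueue(2): size=3
4. enqueue(94): size=4
5. enqueue(13): size=5
6. enqueue(18): size=6
7. dequeue(): size=5
8. enqueue(77): size=6
9. dequeue(): size=5
10. dequeue(): size=4
11. dequeue(): size=3
12. enqueue(17): size=4
13. enqueue(48): size=5
14. dequeue(): size=4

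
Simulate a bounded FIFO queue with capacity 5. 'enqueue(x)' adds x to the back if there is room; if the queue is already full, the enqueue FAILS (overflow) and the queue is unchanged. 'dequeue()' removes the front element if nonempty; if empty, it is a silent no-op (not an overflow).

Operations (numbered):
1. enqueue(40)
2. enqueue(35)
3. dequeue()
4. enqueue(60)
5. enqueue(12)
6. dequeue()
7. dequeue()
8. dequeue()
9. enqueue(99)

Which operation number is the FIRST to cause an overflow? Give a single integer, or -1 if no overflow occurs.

Answer: -1

Derivation:
1. enqueue(40): size=1
2. enqueue(35): size=2
3. dequeue(): size=1
4. enqueue(60): size=2
5. enqueue(12): size=3
6. dequeue(): size=2
7. dequeue(): size=1
8. dequeue(): size=0
9. enqueue(99): size=1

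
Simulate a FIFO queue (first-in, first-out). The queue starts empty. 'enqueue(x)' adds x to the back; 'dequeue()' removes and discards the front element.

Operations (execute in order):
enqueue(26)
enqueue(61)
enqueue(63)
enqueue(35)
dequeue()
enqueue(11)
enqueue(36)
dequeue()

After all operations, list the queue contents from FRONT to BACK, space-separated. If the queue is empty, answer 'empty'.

enqueue(26): [26]
enqueue(61): [26, 61]
enqueue(63): [26, 61, 63]
enqueue(35): [26, 61, 63, 35]
dequeue(): [61, 63, 35]
enqueue(11): [61, 63, 35, 11]
enqueue(36): [61, 63, 35, 11, 36]
dequeue(): [63, 35, 11, 36]

Answer: 63 35 11 36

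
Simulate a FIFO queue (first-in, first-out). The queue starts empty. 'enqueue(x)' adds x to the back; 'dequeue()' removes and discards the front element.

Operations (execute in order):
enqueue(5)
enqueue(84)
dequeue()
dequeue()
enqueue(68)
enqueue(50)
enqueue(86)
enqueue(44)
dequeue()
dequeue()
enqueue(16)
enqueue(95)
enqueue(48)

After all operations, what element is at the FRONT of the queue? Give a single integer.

enqueue(5): queue = [5]
enqueue(84): queue = [5, 84]
dequeue(): queue = [84]
dequeue(): queue = []
enqueue(68): queue = [68]
enqueue(50): queue = [68, 50]
enqueue(86): queue = [68, 50, 86]
enqueue(44): queue = [68, 50, 86, 44]
dequeue(): queue = [50, 86, 44]
dequeue(): queue = [86, 44]
enqueue(16): queue = [86, 44, 16]
enqueue(95): queue = [86, 44, 16, 95]
enqueue(48): queue = [86, 44, 16, 95, 48]

Answer: 86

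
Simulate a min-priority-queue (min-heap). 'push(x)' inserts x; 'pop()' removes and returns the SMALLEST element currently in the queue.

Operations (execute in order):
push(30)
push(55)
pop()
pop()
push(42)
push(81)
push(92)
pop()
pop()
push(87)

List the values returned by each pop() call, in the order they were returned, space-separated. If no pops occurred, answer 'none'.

push(30): heap contents = [30]
push(55): heap contents = [30, 55]
pop() → 30: heap contents = [55]
pop() → 55: heap contents = []
push(42): heap contents = [42]
push(81): heap contents = [42, 81]
push(92): heap contents = [42, 81, 92]
pop() → 42: heap contents = [81, 92]
pop() → 81: heap contents = [92]
push(87): heap contents = [87, 92]

Answer: 30 55 42 81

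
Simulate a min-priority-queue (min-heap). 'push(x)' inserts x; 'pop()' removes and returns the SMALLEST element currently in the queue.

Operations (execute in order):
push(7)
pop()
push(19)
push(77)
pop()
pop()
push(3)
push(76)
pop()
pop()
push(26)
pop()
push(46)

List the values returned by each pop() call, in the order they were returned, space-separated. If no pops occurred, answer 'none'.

push(7): heap contents = [7]
pop() → 7: heap contents = []
push(19): heap contents = [19]
push(77): heap contents = [19, 77]
pop() → 19: heap contents = [77]
pop() → 77: heap contents = []
push(3): heap contents = [3]
push(76): heap contents = [3, 76]
pop() → 3: heap contents = [76]
pop() → 76: heap contents = []
push(26): heap contents = [26]
pop() → 26: heap contents = []
push(46): heap contents = [46]

Answer: 7 19 77 3 76 26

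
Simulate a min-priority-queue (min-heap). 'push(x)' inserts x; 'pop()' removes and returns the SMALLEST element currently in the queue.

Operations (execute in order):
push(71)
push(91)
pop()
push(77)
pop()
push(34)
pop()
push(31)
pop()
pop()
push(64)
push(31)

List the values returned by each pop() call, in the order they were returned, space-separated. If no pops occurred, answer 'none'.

Answer: 71 77 34 31 91

Derivation:
push(71): heap contents = [71]
push(91): heap contents = [71, 91]
pop() → 71: heap contents = [91]
push(77): heap contents = [77, 91]
pop() → 77: heap contents = [91]
push(34): heap contents = [34, 91]
pop() → 34: heap contents = [91]
push(31): heap contents = [31, 91]
pop() → 31: heap contents = [91]
pop() → 91: heap contents = []
push(64): heap contents = [64]
push(31): heap contents = [31, 64]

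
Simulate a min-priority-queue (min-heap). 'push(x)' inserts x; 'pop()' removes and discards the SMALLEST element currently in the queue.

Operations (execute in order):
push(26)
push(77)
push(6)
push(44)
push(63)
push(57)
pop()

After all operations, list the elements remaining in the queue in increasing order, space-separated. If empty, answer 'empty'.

Answer: 26 44 57 63 77

Derivation:
push(26): heap contents = [26]
push(77): heap contents = [26, 77]
push(6): heap contents = [6, 26, 77]
push(44): heap contents = [6, 26, 44, 77]
push(63): heap contents = [6, 26, 44, 63, 77]
push(57): heap contents = [6, 26, 44, 57, 63, 77]
pop() → 6: heap contents = [26, 44, 57, 63, 77]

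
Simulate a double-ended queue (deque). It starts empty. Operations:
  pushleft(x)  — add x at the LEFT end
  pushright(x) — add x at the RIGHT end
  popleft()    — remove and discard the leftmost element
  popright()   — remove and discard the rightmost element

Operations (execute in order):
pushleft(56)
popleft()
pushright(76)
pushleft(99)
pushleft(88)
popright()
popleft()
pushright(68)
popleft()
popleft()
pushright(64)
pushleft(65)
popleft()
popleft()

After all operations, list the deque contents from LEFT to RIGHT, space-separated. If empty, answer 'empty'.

pushleft(56): [56]
popleft(): []
pushright(76): [76]
pushleft(99): [99, 76]
pushleft(88): [88, 99, 76]
popright(): [88, 99]
popleft(): [99]
pushright(68): [99, 68]
popleft(): [68]
popleft(): []
pushright(64): [64]
pushleft(65): [65, 64]
popleft(): [64]
popleft(): []

Answer: empty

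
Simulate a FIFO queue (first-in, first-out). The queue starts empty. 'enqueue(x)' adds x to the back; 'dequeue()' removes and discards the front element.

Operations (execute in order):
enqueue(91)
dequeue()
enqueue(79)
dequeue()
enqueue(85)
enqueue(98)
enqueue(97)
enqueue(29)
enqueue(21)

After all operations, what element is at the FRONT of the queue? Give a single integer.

enqueue(91): queue = [91]
dequeue(): queue = []
enqueue(79): queue = [79]
dequeue(): queue = []
enqueue(85): queue = [85]
enqueue(98): queue = [85, 98]
enqueue(97): queue = [85, 98, 97]
enqueue(29): queue = [85, 98, 97, 29]
enqueue(21): queue = [85, 98, 97, 29, 21]

Answer: 85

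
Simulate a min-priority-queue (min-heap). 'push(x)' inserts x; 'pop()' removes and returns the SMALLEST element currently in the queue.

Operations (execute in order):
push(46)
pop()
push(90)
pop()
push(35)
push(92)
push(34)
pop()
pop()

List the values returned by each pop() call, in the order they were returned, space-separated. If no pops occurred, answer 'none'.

Answer: 46 90 34 35

Derivation:
push(46): heap contents = [46]
pop() → 46: heap contents = []
push(90): heap contents = [90]
pop() → 90: heap contents = []
push(35): heap contents = [35]
push(92): heap contents = [35, 92]
push(34): heap contents = [34, 35, 92]
pop() → 34: heap contents = [35, 92]
pop() → 35: heap contents = [92]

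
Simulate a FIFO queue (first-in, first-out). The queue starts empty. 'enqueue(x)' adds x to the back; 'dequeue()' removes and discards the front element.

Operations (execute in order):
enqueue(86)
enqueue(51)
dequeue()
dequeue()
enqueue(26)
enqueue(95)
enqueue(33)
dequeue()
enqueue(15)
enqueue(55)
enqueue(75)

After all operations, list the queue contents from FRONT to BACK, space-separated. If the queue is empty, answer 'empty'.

Answer: 95 33 15 55 75

Derivation:
enqueue(86): [86]
enqueue(51): [86, 51]
dequeue(): [51]
dequeue(): []
enqueue(26): [26]
enqueue(95): [26, 95]
enqueue(33): [26, 95, 33]
dequeue(): [95, 33]
enqueue(15): [95, 33, 15]
enqueue(55): [95, 33, 15, 55]
enqueue(75): [95, 33, 15, 55, 75]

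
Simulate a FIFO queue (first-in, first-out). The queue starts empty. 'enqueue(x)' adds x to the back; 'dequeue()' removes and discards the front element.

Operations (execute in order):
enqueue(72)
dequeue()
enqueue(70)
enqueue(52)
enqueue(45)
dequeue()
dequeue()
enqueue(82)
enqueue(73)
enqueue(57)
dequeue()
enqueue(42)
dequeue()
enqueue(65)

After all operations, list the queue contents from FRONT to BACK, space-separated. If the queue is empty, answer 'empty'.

Answer: 73 57 42 65

Derivation:
enqueue(72): [72]
dequeue(): []
enqueue(70): [70]
enqueue(52): [70, 52]
enqueue(45): [70, 52, 45]
dequeue(): [52, 45]
dequeue(): [45]
enqueue(82): [45, 82]
enqueue(73): [45, 82, 73]
enqueue(57): [45, 82, 73, 57]
dequeue(): [82, 73, 57]
enqueue(42): [82, 73, 57, 42]
dequeue(): [73, 57, 42]
enqueue(65): [73, 57, 42, 65]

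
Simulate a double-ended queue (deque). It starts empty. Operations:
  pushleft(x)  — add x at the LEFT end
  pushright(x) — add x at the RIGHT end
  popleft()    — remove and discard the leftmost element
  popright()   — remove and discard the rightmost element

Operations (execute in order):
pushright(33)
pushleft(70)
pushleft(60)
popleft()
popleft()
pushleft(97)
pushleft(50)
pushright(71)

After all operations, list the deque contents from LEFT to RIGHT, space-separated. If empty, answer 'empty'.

Answer: 50 97 33 71

Derivation:
pushright(33): [33]
pushleft(70): [70, 33]
pushleft(60): [60, 70, 33]
popleft(): [70, 33]
popleft(): [33]
pushleft(97): [97, 33]
pushleft(50): [50, 97, 33]
pushright(71): [50, 97, 33, 71]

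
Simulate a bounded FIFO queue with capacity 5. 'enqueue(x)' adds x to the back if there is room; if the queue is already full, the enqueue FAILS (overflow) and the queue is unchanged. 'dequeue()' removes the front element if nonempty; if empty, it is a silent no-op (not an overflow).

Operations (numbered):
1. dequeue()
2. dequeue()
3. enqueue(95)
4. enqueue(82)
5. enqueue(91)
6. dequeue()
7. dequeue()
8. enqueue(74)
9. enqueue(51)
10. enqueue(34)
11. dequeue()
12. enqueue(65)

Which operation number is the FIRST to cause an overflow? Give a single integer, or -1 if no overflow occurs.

1. dequeue(): empty, no-op, size=0
2. dequeue(): empty, no-op, size=0
3. enqueue(95): size=1
4. enqueue(82): size=2
5. enqueue(91): size=3
6. dequeue(): size=2
7. dequeue(): size=1
8. enqueue(74): size=2
9. enqueue(51): size=3
10. enqueue(34): size=4
11. dequeue(): size=3
12. enqueue(65): size=4

Answer: -1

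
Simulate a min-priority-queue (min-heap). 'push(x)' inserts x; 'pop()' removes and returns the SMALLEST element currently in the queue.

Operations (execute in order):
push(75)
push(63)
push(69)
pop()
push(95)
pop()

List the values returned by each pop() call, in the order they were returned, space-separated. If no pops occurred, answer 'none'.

Answer: 63 69

Derivation:
push(75): heap contents = [75]
push(63): heap contents = [63, 75]
push(69): heap contents = [63, 69, 75]
pop() → 63: heap contents = [69, 75]
push(95): heap contents = [69, 75, 95]
pop() → 69: heap contents = [75, 95]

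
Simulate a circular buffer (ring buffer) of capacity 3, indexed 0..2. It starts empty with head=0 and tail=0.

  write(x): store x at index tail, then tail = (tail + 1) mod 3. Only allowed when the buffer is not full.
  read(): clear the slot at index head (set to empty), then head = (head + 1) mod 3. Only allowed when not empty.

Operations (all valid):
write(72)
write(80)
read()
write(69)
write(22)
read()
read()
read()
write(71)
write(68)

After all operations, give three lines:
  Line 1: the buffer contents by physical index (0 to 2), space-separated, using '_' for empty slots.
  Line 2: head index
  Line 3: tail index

write(72): buf=[72 _ _], head=0, tail=1, size=1
write(80): buf=[72 80 _], head=0, tail=2, size=2
read(): buf=[_ 80 _], head=1, tail=2, size=1
write(69): buf=[_ 80 69], head=1, tail=0, size=2
write(22): buf=[22 80 69], head=1, tail=1, size=3
read(): buf=[22 _ 69], head=2, tail=1, size=2
read(): buf=[22 _ _], head=0, tail=1, size=1
read(): buf=[_ _ _], head=1, tail=1, size=0
write(71): buf=[_ 71 _], head=1, tail=2, size=1
write(68): buf=[_ 71 68], head=1, tail=0, size=2

Answer: _ 71 68
1
0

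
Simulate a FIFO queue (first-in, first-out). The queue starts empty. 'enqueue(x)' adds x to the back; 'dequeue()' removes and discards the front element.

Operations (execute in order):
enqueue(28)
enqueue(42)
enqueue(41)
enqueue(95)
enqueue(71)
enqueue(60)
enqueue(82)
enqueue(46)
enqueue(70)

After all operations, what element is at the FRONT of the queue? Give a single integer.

Answer: 28

Derivation:
enqueue(28): queue = [28]
enqueue(42): queue = [28, 42]
enqueue(41): queue = [28, 42, 41]
enqueue(95): queue = [28, 42, 41, 95]
enqueue(71): queue = [28, 42, 41, 95, 71]
enqueue(60): queue = [28, 42, 41, 95, 71, 60]
enqueue(82): queue = [28, 42, 41, 95, 71, 60, 82]
enqueue(46): queue = [28, 42, 41, 95, 71, 60, 82, 46]
enqueue(70): queue = [28, 42, 41, 95, 71, 60, 82, 46, 70]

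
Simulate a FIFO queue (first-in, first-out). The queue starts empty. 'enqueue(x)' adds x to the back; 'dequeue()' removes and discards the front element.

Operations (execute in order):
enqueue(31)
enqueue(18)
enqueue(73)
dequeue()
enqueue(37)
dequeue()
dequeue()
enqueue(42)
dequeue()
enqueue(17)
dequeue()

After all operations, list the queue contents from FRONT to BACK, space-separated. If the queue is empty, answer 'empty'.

Answer: 17

Derivation:
enqueue(31): [31]
enqueue(18): [31, 18]
enqueue(73): [31, 18, 73]
dequeue(): [18, 73]
enqueue(37): [18, 73, 37]
dequeue(): [73, 37]
dequeue(): [37]
enqueue(42): [37, 42]
dequeue(): [42]
enqueue(17): [42, 17]
dequeue(): [17]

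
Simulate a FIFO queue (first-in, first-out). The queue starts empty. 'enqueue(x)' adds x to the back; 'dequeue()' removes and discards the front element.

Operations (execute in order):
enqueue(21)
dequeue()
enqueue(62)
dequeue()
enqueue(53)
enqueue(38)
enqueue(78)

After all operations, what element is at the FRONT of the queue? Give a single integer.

Answer: 53

Derivation:
enqueue(21): queue = [21]
dequeue(): queue = []
enqueue(62): queue = [62]
dequeue(): queue = []
enqueue(53): queue = [53]
enqueue(38): queue = [53, 38]
enqueue(78): queue = [53, 38, 78]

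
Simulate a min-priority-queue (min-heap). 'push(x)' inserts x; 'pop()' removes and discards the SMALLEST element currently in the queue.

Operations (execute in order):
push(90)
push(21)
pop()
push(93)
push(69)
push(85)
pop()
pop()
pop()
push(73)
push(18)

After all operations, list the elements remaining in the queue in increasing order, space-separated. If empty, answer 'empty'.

Answer: 18 73 93

Derivation:
push(90): heap contents = [90]
push(21): heap contents = [21, 90]
pop() → 21: heap contents = [90]
push(93): heap contents = [90, 93]
push(69): heap contents = [69, 90, 93]
push(85): heap contents = [69, 85, 90, 93]
pop() → 69: heap contents = [85, 90, 93]
pop() → 85: heap contents = [90, 93]
pop() → 90: heap contents = [93]
push(73): heap contents = [73, 93]
push(18): heap contents = [18, 73, 93]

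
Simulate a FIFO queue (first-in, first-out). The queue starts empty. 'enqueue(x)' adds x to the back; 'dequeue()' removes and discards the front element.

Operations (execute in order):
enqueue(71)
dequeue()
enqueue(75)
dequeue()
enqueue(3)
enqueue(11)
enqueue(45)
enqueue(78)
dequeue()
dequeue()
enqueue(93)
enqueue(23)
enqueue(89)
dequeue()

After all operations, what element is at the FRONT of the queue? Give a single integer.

enqueue(71): queue = [71]
dequeue(): queue = []
enqueue(75): queue = [75]
dequeue(): queue = []
enqueue(3): queue = [3]
enqueue(11): queue = [3, 11]
enqueue(45): queue = [3, 11, 45]
enqueue(78): queue = [3, 11, 45, 78]
dequeue(): queue = [11, 45, 78]
dequeue(): queue = [45, 78]
enqueue(93): queue = [45, 78, 93]
enqueue(23): queue = [45, 78, 93, 23]
enqueue(89): queue = [45, 78, 93, 23, 89]
dequeue(): queue = [78, 93, 23, 89]

Answer: 78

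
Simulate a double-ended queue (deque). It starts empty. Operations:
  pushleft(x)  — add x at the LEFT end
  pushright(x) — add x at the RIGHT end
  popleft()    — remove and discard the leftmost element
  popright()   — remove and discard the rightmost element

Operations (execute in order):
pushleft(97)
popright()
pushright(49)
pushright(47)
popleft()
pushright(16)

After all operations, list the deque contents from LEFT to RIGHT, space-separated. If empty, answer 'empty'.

Answer: 47 16

Derivation:
pushleft(97): [97]
popright(): []
pushright(49): [49]
pushright(47): [49, 47]
popleft(): [47]
pushright(16): [47, 16]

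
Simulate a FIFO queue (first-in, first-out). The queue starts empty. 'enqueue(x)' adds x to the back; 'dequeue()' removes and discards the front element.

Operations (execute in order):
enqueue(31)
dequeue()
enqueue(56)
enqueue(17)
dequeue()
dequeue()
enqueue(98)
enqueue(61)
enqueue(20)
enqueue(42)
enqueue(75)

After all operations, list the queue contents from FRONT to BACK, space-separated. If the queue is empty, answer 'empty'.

Answer: 98 61 20 42 75

Derivation:
enqueue(31): [31]
dequeue(): []
enqueue(56): [56]
enqueue(17): [56, 17]
dequeue(): [17]
dequeue(): []
enqueue(98): [98]
enqueue(61): [98, 61]
enqueue(20): [98, 61, 20]
enqueue(42): [98, 61, 20, 42]
enqueue(75): [98, 61, 20, 42, 75]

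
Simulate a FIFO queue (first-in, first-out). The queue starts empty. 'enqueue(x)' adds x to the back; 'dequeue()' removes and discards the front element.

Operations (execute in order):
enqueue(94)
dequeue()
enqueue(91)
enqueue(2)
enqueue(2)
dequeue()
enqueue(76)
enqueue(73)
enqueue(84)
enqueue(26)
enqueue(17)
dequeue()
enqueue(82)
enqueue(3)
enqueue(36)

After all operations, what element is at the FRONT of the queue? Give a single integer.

Answer: 2

Derivation:
enqueue(94): queue = [94]
dequeue(): queue = []
enqueue(91): queue = [91]
enqueue(2): queue = [91, 2]
enqueue(2): queue = [91, 2, 2]
dequeue(): queue = [2, 2]
enqueue(76): queue = [2, 2, 76]
enqueue(73): queue = [2, 2, 76, 73]
enqueue(84): queue = [2, 2, 76, 73, 84]
enqueue(26): queue = [2, 2, 76, 73, 84, 26]
enqueue(17): queue = [2, 2, 76, 73, 84, 26, 17]
dequeue(): queue = [2, 76, 73, 84, 26, 17]
enqueue(82): queue = [2, 76, 73, 84, 26, 17, 82]
enqueue(3): queue = [2, 76, 73, 84, 26, 17, 82, 3]
enqueue(36): queue = [2, 76, 73, 84, 26, 17, 82, 3, 36]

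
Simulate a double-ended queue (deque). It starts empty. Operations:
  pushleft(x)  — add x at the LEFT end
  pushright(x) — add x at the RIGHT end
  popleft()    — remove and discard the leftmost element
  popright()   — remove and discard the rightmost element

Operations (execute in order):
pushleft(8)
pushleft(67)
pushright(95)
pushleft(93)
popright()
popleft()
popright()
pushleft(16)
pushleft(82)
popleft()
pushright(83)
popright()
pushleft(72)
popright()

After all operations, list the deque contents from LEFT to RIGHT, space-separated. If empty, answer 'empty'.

pushleft(8): [8]
pushleft(67): [67, 8]
pushright(95): [67, 8, 95]
pushleft(93): [93, 67, 8, 95]
popright(): [93, 67, 8]
popleft(): [67, 8]
popright(): [67]
pushleft(16): [16, 67]
pushleft(82): [82, 16, 67]
popleft(): [16, 67]
pushright(83): [16, 67, 83]
popright(): [16, 67]
pushleft(72): [72, 16, 67]
popright(): [72, 16]

Answer: 72 16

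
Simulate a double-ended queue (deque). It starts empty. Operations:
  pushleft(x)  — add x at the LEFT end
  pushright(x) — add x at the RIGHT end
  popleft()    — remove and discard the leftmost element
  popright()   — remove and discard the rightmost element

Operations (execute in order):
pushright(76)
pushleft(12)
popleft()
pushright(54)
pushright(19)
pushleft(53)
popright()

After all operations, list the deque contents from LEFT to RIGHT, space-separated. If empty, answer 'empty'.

Answer: 53 76 54

Derivation:
pushright(76): [76]
pushleft(12): [12, 76]
popleft(): [76]
pushright(54): [76, 54]
pushright(19): [76, 54, 19]
pushleft(53): [53, 76, 54, 19]
popright(): [53, 76, 54]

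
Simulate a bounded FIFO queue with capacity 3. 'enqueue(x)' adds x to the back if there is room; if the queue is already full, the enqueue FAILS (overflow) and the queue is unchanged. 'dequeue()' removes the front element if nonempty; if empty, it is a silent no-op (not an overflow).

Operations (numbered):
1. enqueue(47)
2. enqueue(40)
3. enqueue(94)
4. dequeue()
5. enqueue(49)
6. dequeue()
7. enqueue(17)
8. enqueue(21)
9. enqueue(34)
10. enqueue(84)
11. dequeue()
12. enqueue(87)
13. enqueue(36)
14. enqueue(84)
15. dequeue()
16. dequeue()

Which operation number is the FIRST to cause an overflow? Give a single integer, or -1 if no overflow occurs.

1. enqueue(47): size=1
2. enqueue(40): size=2
3. enqueue(94): size=3
4. dequeue(): size=2
5. enqueue(49): size=3
6. dequeue(): size=2
7. enqueue(17): size=3
8. enqueue(21): size=3=cap → OVERFLOW (fail)
9. enqueue(34): size=3=cap → OVERFLOW (fail)
10. enqueue(84): size=3=cap → OVERFLOW (fail)
11. dequeue(): size=2
12. enqueue(87): size=3
13. enqueue(36): size=3=cap → OVERFLOW (fail)
14. enqueue(84): size=3=cap → OVERFLOW (fail)
15. dequeue(): size=2
16. dequeue(): size=1

Answer: 8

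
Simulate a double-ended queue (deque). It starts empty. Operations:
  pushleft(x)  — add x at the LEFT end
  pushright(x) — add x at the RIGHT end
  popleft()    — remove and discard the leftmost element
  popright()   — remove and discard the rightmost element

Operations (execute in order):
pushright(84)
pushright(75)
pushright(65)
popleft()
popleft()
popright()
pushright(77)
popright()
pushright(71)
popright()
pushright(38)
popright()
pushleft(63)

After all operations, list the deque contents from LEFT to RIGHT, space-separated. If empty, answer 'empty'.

Answer: 63

Derivation:
pushright(84): [84]
pushright(75): [84, 75]
pushright(65): [84, 75, 65]
popleft(): [75, 65]
popleft(): [65]
popright(): []
pushright(77): [77]
popright(): []
pushright(71): [71]
popright(): []
pushright(38): [38]
popright(): []
pushleft(63): [63]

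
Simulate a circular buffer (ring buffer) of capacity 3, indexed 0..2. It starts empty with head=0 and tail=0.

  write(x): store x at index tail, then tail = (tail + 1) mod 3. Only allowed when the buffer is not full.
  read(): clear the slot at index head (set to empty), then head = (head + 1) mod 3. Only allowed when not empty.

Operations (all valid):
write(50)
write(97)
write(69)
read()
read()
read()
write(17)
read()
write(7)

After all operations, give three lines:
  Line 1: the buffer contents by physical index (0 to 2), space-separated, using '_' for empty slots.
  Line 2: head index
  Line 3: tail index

Answer: _ 7 _
1
2

Derivation:
write(50): buf=[50 _ _], head=0, tail=1, size=1
write(97): buf=[50 97 _], head=0, tail=2, size=2
write(69): buf=[50 97 69], head=0, tail=0, size=3
read(): buf=[_ 97 69], head=1, tail=0, size=2
read(): buf=[_ _ 69], head=2, tail=0, size=1
read(): buf=[_ _ _], head=0, tail=0, size=0
write(17): buf=[17 _ _], head=0, tail=1, size=1
read(): buf=[_ _ _], head=1, tail=1, size=0
write(7): buf=[_ 7 _], head=1, tail=2, size=1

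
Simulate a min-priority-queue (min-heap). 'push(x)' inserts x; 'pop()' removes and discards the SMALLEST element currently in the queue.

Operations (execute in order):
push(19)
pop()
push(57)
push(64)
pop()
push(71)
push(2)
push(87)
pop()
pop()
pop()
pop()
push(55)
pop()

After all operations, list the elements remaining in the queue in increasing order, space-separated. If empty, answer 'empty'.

push(19): heap contents = [19]
pop() → 19: heap contents = []
push(57): heap contents = [57]
push(64): heap contents = [57, 64]
pop() → 57: heap contents = [64]
push(71): heap contents = [64, 71]
push(2): heap contents = [2, 64, 71]
push(87): heap contents = [2, 64, 71, 87]
pop() → 2: heap contents = [64, 71, 87]
pop() → 64: heap contents = [71, 87]
pop() → 71: heap contents = [87]
pop() → 87: heap contents = []
push(55): heap contents = [55]
pop() → 55: heap contents = []

Answer: empty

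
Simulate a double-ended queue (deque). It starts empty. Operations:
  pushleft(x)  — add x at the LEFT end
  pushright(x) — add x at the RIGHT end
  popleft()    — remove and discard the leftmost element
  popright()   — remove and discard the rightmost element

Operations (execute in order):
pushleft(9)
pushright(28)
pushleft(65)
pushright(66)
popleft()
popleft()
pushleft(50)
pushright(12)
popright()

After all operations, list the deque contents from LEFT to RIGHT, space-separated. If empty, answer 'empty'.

Answer: 50 28 66

Derivation:
pushleft(9): [9]
pushright(28): [9, 28]
pushleft(65): [65, 9, 28]
pushright(66): [65, 9, 28, 66]
popleft(): [9, 28, 66]
popleft(): [28, 66]
pushleft(50): [50, 28, 66]
pushright(12): [50, 28, 66, 12]
popright(): [50, 28, 66]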